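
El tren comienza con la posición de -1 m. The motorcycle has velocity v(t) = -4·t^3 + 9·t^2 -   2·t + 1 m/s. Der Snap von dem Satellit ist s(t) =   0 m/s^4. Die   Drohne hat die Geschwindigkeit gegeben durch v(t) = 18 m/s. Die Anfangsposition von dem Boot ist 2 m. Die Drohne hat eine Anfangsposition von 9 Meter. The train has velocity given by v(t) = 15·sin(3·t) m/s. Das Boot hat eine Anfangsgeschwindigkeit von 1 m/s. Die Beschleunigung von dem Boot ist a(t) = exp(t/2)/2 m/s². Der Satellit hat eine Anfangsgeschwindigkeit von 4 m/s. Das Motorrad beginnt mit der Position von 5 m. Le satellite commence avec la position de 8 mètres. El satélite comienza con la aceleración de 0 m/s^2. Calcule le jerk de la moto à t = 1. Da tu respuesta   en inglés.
Starting from velocity v(t) = -4·t^3 + 9·t^2 - 2·t + 1, we take 2 derivatives. The derivative of velocity gives acceleration: a(t) = -12·t^2 + 18·t - 2. Differentiating acceleration, we get jerk: j(t) = 18 - 24·t. We have jerk j(t) = 18 - 24·t. Substituting t = 1: j(1) = -6.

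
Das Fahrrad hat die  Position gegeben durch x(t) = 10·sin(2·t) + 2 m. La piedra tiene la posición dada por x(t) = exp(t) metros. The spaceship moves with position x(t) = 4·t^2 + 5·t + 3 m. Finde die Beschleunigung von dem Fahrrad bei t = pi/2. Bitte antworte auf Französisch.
En partant de la position x(t) = 10·sin(2·t) + 2, nous prenons 2 dérivées. En prenant d/dt de x(t), nous trouvons v(t) = 20·cos(2·t). En dérivant la vitesse, nous obtenons l'accélération: a(t) = -40·sin(2·t). Nous avons l'accélération a(t) = -40·sin(2·t). En substituant t = pi/2: a(pi/2) = 0.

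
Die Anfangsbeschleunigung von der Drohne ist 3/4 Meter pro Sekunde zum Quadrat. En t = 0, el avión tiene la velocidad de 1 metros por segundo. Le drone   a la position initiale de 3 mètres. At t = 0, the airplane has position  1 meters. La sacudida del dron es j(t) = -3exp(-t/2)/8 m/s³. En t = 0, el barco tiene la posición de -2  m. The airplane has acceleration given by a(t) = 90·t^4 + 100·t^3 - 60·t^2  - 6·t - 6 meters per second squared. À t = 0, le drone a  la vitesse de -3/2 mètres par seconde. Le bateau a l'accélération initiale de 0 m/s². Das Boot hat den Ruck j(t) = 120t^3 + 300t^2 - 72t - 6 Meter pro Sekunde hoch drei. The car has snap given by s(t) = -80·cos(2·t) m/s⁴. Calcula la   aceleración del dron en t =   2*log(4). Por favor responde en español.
Necesitamos integrar nuestra ecuación de la sacudida j(t) = -3·exp(-t/2)/8 1 vez. Tomando ∫j(t)dt y aplicando a(0) = 3/4, encontramos a(t) = 3·exp(-t/2)/4. De la ecuación de la aceleración a(t) = 3·exp(-t/2)/4, sustituimos t = 2*log(4) para obtener a = 3/16.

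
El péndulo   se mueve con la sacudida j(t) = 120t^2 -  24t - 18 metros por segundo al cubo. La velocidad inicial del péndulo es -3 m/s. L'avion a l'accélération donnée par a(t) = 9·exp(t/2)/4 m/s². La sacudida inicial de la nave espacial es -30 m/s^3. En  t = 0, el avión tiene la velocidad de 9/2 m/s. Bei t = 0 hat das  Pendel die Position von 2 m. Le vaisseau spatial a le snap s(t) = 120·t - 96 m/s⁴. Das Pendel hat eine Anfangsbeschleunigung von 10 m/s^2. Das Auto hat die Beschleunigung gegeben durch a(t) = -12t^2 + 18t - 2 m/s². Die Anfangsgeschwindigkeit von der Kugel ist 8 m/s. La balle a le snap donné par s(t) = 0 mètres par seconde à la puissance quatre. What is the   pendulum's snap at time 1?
To solve this, we need to take 1 derivative of our jerk equation j(t) = 120·t^2 - 24·t - 18. Differentiating jerk, we get snap: s(t) = 240·t - 24. From the given snap equation s(t) = 240·t - 24, we substitute t = 1 to get s = 216.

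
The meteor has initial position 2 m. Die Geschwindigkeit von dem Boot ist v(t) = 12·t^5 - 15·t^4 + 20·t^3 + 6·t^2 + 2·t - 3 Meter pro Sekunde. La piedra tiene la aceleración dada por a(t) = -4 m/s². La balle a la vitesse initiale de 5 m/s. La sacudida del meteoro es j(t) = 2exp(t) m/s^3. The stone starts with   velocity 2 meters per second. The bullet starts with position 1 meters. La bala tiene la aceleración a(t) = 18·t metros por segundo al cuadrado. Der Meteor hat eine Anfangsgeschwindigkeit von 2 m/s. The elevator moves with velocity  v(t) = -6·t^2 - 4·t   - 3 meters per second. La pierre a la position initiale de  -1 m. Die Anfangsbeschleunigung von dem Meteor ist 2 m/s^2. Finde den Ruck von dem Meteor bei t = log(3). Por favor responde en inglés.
We have jerk j(t) = 2·exp(t). Substituting t = log(3): j(log(3)) = 6.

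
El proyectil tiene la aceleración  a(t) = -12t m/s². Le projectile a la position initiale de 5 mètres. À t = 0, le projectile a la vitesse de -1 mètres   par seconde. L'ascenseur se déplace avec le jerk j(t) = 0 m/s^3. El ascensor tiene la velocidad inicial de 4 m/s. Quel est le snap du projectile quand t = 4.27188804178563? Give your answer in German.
Um dies zu lösen, müssen wir 2 Ableitungen unserer Gleichung für die Beschleunigung a(t) = -12·t nehmen. Mit d/dt von a(t) finden wir j(t) = -12. Durch Ableiten von dem Ruck erhalten wir den Snap: s(t) = 0. Aus der Gleichung für den Snap s(t) = 0, setzen wir t = 4.27188804178563 ein und erhalten s = 0.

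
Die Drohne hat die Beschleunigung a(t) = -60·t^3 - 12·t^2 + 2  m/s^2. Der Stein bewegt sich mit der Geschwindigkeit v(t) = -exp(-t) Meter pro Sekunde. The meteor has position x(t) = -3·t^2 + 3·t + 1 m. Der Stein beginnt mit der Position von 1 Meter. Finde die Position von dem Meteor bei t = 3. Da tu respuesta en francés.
En utilisant x(t) = -3·t^2 + 3·t + 1 et en substituant t = 3, nous trouvons x = -17.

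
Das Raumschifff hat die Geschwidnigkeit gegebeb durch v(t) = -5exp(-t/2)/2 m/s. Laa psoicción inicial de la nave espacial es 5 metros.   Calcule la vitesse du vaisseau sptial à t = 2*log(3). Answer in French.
Nous avons la vitesse v(t) = -5·exp(-t/2)/2. En substituant t = 2*log(3): v(2*log(3)) = -5/6.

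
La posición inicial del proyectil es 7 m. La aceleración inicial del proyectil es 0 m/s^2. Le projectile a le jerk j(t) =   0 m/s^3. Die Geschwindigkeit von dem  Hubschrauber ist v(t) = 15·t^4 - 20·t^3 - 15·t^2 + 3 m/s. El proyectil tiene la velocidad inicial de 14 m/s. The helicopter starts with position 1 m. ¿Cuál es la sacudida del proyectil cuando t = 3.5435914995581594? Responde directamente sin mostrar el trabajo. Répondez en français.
La réponse est 0.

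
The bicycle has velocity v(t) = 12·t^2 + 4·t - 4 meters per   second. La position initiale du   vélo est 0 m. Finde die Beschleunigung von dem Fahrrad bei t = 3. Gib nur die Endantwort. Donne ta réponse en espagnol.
La respuesta es 76.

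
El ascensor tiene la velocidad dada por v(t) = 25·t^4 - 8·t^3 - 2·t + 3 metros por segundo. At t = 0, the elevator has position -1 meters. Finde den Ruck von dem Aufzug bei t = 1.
Um dies zu lösen, müssen wir 2 Ableitungen unserer Gleichung für die Geschwindigkeit v(t) = 25·t^4 - 8·t^3 - 2·t + 3 nehmen. Durch Ableiten von der Geschwindigkeit erhalten wir die Beschleunigung: a(t) = 100·t^3 - 24·t^2 - 2. Durch Ableiten von der Beschleunigung erhalten wir den Ruck: j(t) = 300·t^2 - 48·t. Mit j(t) = 300·t^2 - 48·t und Einsetzen von t = 1, finden wir j = 252.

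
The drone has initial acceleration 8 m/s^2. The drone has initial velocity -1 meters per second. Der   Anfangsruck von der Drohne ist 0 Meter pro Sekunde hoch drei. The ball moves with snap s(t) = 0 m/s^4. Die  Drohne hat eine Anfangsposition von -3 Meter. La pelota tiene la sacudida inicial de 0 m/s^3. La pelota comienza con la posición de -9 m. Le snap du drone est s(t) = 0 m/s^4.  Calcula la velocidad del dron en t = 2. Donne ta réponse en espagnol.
Necesitamos integrar nuestra ecuación del snap s(t) = 0 3 veces. Tomando ∫s(t)dt y aplicando j(0) = 0, encontramos j(t) = 0. La antiderivada de la sacudida es la aceleración. Usando a(0) = 8, obtenemos a(t) = 8. Integrando la aceleración y usando la condición inicial v(0) = -1, obtenemos v(t) = 8·t - 1. Usando v(t) = 8·t - 1 y sustituyendo t = 2, encontramos v = 15.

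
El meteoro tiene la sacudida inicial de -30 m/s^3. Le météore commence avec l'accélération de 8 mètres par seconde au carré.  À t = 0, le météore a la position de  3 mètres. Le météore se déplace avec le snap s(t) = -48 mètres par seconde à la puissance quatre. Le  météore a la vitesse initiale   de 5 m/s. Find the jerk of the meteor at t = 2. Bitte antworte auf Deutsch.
Wir müssen die Stammfunktion unserer Gleichung für den Snap s(t) = -48 1-mal finden. Die Stammfunktion von dem Snap ist der Ruck. Mit j(0) = -30 erhalten wir j(t) = -48·t - 30. Wir haben den Ruck j(t) = -48·t - 30. Durch Einsetzen von t = 2: j(2) = -126.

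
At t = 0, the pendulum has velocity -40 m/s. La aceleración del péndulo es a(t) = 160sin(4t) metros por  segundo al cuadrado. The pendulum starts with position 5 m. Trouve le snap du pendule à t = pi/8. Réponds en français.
Nous devons dériver notre équation de l'accélération a(t) = 160·sin(4·t) 2 fois. La dérivée de l'accélération donne le jerk: j(t) = 640·cos(4·t). La dérivée du jerk donne le snap: s(t) = -2560·sin(4·t). De l'équation du snap s(t) = -2560·sin(4·t), nous substituons t = pi/8 pour obtenir s = -2560.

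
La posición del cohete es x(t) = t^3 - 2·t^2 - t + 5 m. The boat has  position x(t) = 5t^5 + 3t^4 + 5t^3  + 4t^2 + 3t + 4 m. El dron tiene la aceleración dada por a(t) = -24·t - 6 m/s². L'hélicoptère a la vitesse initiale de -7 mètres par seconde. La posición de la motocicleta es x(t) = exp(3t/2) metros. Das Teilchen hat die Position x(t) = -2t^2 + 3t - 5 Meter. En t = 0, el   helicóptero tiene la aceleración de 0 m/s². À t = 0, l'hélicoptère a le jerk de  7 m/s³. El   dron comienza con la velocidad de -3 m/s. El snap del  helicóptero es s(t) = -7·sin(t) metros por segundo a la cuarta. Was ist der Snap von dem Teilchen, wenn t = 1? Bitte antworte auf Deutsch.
Ausgehend von der Position x(t) = -2·t^2 + 3·t - 5, nehmen wir 4 Ableitungen. Die Ableitung von der Position ergibt die Geschwindigkeit: v(t) = 3 - 4·t. Mit d/dt von v(t) finden wir a(t) = -4. Durch Ableiten von der Beschleunigung erhalten wir den Ruck: j(t) = 0. Mit d/dt von j(t) finden wir s(t) = 0. Aus der Gleichung für den Snap s(t) = 0, setzen wir t = 1 ein und erhalten s = 0.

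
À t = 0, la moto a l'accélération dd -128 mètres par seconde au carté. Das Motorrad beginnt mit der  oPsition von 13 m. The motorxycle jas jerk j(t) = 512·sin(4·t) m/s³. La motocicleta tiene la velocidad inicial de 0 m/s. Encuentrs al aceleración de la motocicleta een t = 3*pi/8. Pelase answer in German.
Ausgehend von dem Ruck j(t) = 512·sin(4·t), nehmen wir 1 Stammfunktion. Mit ∫j(t)dt und Anwendung von a(0) = -128, finden wir a(t) = -128·cos(4·t). Aus der Gleichung für die Beschleunigung a(t) = -128·cos(4·t), setzen wir t = 3*pi/8 ein und erhalten a = 0.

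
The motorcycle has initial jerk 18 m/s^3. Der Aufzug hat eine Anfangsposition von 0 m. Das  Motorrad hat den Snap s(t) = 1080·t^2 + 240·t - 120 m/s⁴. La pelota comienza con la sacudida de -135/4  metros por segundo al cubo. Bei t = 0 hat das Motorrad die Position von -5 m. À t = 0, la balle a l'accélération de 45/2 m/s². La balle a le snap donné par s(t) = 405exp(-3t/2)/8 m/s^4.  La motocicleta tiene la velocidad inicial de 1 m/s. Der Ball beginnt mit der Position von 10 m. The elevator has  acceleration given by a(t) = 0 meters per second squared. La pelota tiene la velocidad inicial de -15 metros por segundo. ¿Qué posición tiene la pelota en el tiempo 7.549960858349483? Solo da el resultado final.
La posición en t = 7.549960858349483 es x = 0.000120681442031221.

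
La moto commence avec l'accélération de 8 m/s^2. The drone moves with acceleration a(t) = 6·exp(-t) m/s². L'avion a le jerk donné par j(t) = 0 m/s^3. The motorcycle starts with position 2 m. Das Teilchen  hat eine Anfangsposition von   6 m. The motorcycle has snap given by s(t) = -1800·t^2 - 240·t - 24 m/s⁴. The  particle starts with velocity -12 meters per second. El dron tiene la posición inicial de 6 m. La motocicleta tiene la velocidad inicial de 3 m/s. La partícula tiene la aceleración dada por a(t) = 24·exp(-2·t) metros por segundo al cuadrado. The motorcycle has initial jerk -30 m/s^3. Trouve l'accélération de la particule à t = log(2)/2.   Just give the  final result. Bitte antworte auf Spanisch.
a(log(2)/2) = 12.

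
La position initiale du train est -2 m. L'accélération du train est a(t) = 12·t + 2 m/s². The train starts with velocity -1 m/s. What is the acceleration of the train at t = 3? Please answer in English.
From the given acceleration equation a(t) = 12·t + 2, we substitute t = 3 to get a = 38.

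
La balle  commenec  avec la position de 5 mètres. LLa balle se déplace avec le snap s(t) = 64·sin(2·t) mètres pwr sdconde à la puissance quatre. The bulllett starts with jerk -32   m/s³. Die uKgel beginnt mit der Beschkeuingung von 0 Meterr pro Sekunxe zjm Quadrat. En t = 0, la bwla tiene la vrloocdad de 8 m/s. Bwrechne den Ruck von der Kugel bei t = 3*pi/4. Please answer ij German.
Ausgehend von dem Snap s(t) = 64·sin(2·t), nehmen wir 1 Stammfunktion. Durch Integration von dem Snap und Verwendung der Anfangsbedingung j(0) = -32, erhalten wir j(t) = -32·cos(2·t). Aus der Gleichung für den Ruck j(t) = -32·cos(2·t), setzen wir t = 3*pi/4 ein und erhalten j = 0.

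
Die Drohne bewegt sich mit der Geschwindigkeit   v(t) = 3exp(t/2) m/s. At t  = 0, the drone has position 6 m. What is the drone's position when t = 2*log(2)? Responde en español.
Debemos encontrar la integral de nuestra ecuación de la velocidad v(t) = 3·exp(t/2) 1 vez. La antiderivada de la velocidad, con x(0) = 6, da la posición: x(t) = 6·exp(t/2). Tenemos la posición x(t) = 6·exp(t/2). Sustituyendo t = 2*log(2): x(2*log(2)) = 12.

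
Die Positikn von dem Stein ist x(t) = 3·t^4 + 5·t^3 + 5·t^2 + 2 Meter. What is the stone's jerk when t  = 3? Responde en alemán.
Ausgehend von der Position x(t) = 3·t^4 + 5·t^3 + 5·t^2 + 2, nehmen wir 3 Ableitungen. Mit d/dt von x(t) finden wir v(t) = 12·t^3 + 15·t^2 + 10·t. Durch Ableiten von der Geschwindigkeit erhalten wir die Beschleunigung: a(t) = 36·t^2 + 30·t + 10. Die Ableitung von der Beschleunigung ergibt den Ruck: j(t) = 72·t + 30. Wir haben den Ruck j(t) = 72·t + 30. Durch Einsetzen von t = 3: j(3) = 246.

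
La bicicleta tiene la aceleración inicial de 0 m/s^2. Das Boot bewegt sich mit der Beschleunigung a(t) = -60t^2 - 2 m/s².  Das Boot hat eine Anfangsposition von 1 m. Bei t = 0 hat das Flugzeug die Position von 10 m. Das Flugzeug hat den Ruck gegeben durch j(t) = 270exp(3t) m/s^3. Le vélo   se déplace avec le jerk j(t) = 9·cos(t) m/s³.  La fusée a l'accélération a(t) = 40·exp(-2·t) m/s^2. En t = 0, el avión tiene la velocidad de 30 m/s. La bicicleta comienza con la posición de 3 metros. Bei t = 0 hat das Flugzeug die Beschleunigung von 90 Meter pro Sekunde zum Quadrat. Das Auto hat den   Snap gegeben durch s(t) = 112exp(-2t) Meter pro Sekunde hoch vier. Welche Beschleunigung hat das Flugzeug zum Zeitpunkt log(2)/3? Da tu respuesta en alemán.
Ausgehend von dem Ruck j(t) = 270·exp(3·t), nehmen wir 1 Stammfunktion. Durch Integration von dem Ruck und Verwendung der Anfangsbedingung a(0) = 90, erhalten wir a(t) = 90·exp(3·t). Aus der Gleichung für die Beschleunigung a(t) = 90·exp(3·t), setzen wir t = log(2)/3 ein und erhalten a = 180.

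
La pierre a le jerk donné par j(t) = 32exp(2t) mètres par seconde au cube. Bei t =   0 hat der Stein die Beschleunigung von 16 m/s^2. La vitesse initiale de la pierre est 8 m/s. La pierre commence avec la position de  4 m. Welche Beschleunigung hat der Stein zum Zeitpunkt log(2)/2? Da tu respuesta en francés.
Pour résoudre ceci, nous devons prendre 1 primitive de notre équation du jerk j(t) = 32·exp(2·t). La primitive du jerk, avec a(0) = 16, donne l'accélération: a(t) = 16·exp(2·t). En utilisant a(t) = 16·exp(2·t) et en substituant t = log(2)/2, nous trouvons a = 32.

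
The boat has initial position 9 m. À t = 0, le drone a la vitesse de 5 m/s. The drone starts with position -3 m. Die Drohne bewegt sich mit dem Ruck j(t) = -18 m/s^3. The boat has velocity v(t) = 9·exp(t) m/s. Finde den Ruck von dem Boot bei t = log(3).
Ausgehend von der Geschwindigkeit v(t) = 9·exp(t), nehmen wir 2 Ableitungen. Mit d/dt von v(t) finden wir a(t) = 9·exp(t). Mit d/dt von a(t) finden wir j(t) = 9·exp(t). Aus der Gleichung für den Ruck j(t) = 9·exp(t), setzen wir t = log(3) ein und erhalten j = 27.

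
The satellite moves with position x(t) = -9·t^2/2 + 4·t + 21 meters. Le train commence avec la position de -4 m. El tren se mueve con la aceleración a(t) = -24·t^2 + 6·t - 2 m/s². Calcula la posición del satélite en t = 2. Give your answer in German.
Wir haben die Position x(t) = -9·t^2/2 + 4·t + 21. Durch Einsetzen von t = 2: x(2) = 11.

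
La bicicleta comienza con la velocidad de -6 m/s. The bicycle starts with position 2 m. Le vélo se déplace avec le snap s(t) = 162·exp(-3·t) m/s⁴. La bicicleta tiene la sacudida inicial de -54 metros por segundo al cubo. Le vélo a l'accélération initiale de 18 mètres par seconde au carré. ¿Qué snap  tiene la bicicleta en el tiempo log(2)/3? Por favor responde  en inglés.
We have snap s(t) = 162·exp(-3·t). Substituting t = log(2)/3: s(log(2)/3) = 81.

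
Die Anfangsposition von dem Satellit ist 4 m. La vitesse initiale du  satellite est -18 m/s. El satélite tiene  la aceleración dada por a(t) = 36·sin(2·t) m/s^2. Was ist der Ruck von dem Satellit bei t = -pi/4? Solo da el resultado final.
Die Antwort ist 0.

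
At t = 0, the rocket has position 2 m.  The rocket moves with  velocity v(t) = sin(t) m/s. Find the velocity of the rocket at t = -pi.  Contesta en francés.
De l'équation de la vitesse v(t) = sin(t), nous substituons t = -pi pour obtenir v = 0.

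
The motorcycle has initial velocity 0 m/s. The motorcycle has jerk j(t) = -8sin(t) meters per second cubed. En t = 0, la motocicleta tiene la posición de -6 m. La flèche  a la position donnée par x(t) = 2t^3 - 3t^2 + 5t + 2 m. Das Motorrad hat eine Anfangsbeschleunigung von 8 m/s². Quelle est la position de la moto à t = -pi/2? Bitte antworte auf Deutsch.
Wir müssen unsere Gleichung für den Ruck j(t) = -8·sin(t) 3-mal integrieren. Das Integral von dem Ruck, mit a(0) = 8, ergibt die Beschleunigung: a(t) = 8·cos(t). Durch Integration von der Beschleunigung und Verwendung der Anfangsbedingung v(0) = 0, erhalten wir v(t) = 8·sin(t). Durch Integration von der Geschwindigkeit und Verwendung der Anfangsbedingung x(0) = -6, erhalten wir x(t) = 2 - 8·cos(t). Mit x(t) = 2 - 8·cos(t) und Einsetzen von t = -pi/2, finden wir x = 2.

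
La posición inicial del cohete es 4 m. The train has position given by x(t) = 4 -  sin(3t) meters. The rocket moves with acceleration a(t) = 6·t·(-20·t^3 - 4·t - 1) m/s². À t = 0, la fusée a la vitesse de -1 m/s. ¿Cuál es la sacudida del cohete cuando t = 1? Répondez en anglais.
Starting from acceleration a(t) = 6·t·(-20·t^3 - 4·t - 1), we take 1 derivative. Differentiating acceleration, we get jerk: j(t) = -120·t^3 + 6·t·(-60·t^2 - 4) - 24·t - 6. We have jerk j(t) = -120·t^3 + 6·t·(-60·t^2 - 4) - 24·t - 6. Substituting t = 1: j(1) = -534.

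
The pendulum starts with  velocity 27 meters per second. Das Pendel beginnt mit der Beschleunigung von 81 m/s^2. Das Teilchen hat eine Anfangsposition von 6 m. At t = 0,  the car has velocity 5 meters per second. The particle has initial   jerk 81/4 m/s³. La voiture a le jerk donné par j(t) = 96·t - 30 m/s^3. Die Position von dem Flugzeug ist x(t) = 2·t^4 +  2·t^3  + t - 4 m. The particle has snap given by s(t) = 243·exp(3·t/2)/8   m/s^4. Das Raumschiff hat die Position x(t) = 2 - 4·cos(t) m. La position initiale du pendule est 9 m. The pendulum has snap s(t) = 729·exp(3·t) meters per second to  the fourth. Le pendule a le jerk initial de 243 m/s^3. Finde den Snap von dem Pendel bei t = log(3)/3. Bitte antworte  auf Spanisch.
Usando s(t) = 729·exp(3·t) y sustituyendo t = log(3)/3, encontramos s = 2187.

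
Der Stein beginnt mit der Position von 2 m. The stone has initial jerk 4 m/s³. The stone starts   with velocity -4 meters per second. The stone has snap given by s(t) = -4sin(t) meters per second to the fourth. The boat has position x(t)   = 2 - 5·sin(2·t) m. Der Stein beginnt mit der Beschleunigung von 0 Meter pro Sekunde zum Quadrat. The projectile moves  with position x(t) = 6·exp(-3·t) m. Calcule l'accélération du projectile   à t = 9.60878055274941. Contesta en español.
Para resolver esto, necesitamos tomar 2 derivadas de nuestra ecuación de la posición x(t) = 6·exp(-3·t). La derivada de la posición da la velocidad: v(t) = -18·exp(-3·t). Tomando d/dt de v(t), encontramos a(t) = 54·exp(-3·t). Tenemos la aceleración a(t) = 54·exp(-3·t). Sustituyendo t = 9.60878055274941: a(9.60878055274941) = 1.63407747764079E-11.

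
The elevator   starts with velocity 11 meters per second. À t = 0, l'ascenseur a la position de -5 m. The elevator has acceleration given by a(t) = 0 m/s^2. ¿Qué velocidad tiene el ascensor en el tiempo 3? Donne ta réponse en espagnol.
Partiendo de la aceleración a(t) = 0, tomamos 1 integral. Tomando ∫a(t)dt y aplicando v(0) = 11, encontramos v(t) = 11. Tenemos la velocidad v(t) = 11. Sustituyendo t = 3: v(3) = 11.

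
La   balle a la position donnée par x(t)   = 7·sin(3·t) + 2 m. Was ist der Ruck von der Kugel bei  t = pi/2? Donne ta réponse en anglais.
Starting from position x(t) = 7·sin(3·t) + 2, we take 3 derivatives. Taking d/dt of x(t), we find v(t) = 21·cos(3·t). Differentiating velocity, we get acceleration: a(t) = -63·sin(3·t). The derivative of acceleration gives jerk: j(t) = -189·cos(3·t). From the given jerk equation j(t) = -189·cos(3·t), we substitute t = pi/2 to get j = 0.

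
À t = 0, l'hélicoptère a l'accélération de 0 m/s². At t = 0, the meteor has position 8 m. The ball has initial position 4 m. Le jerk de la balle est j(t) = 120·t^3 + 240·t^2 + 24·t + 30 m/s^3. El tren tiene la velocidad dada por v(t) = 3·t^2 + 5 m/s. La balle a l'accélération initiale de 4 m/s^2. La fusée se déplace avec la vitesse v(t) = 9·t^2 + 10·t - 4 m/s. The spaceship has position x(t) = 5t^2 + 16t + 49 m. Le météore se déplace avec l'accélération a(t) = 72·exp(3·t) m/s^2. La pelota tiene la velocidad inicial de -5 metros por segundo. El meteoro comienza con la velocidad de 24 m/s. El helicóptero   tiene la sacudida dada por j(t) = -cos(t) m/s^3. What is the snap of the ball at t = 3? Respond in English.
Starting from jerk j(t) = 120·t^3 + 240·t^2 + 24·t + 30, we take 1 derivative. Differentiating jerk, we get snap: s(t) = 360·t^2 + 480·t + 24. We have snap s(t) = 360·t^2 + 480·t + 24. Substituting t = 3: s(3) = 4704.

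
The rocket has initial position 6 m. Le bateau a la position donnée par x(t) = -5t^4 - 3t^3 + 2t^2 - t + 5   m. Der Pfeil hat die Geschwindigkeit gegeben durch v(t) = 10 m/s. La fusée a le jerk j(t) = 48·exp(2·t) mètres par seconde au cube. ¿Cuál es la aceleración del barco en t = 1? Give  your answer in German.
Ausgehend von der Position x(t) = -5·t^4 - 3·t^3 + 2·t^2 - t + 5, nehmen wir 2 Ableitungen. Die Ableitung von der Position ergibt die Geschwindigkeit: v(t) = -20·t^3 - 9·t^2 + 4·t - 1. Mit d/dt von v(t) finden wir a(t) = -60·t^2 - 18·t + 4. Aus der Gleichung für die Beschleunigung a(t) = -60·t^2 - 18·t + 4, setzen wir t = 1 ein und erhalten a = -74.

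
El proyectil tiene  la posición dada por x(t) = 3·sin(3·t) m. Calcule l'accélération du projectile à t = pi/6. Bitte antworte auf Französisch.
Pour résoudre ceci, nous devons prendre 2 dérivées de notre équation de la position x(t) = 3·sin(3·t). La dérivée de la position donne la vitesse: v(t) = 9·cos(3·t). En dérivant la vitesse, nous obtenons l'accélération: a(t) = -27·sin(3·t). Nous avons l'accélération a(t) = -27·sin(3·t). En substituant t = pi/6: a(pi/6) = -27.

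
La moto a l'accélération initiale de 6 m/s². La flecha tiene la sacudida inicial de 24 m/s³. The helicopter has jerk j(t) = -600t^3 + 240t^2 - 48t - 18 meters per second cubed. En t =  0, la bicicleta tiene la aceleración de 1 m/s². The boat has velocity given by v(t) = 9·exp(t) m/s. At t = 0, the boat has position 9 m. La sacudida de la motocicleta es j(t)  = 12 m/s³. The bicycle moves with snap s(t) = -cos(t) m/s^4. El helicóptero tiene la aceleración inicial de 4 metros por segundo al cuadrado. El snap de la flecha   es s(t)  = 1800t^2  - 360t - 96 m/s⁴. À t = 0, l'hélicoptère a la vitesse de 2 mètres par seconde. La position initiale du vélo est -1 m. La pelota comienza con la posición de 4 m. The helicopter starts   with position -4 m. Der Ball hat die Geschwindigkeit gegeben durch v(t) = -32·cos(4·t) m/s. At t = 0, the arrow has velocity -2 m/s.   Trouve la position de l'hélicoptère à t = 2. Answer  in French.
En partant du jerk j(t) = -600·t^3 + 240·t^2 - 48·t - 18, nous prenons 3 primitives. L'intégrale du jerk, avec a(0) = 4, donne l'accélération: a(t) = -150·t^4 + 80·t^3 - 24·t^2 - 18·t + 4. L'intégrale de l'accélération, avec v(0) = 2, donne la vitesse: v(t) = -30·t^5 + 20·t^4 - 8·t^3 - 9·t^2 + 4·t + 2. La primitive de la vitesse, avec x(0) = -4, donne la position: x(t) = -5·t^6 + 4·t^5 - 2·t^4 - 3·t^3 + 2·t^2 + 2·t - 4. De l'équation de la position x(t) = -5·t^6 + 4·t^5 - 2·t^4 - 3·t^3 + 2·t^2 + 2·t - 4, nous substituons t = 2 pour obtenir x = -240.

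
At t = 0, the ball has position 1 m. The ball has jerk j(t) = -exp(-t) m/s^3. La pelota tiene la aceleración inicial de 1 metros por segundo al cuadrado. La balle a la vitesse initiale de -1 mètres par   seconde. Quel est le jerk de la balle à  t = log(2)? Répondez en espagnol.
Tenemos la sacudida j(t) = -exp(-t). Sustituyendo t = log(2): j(log(2)) = -1/2.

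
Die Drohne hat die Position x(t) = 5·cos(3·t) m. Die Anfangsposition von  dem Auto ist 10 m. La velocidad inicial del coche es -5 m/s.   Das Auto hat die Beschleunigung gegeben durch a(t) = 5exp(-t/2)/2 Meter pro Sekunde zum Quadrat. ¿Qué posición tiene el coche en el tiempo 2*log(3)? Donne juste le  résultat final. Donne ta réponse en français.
La réponse est 10/3.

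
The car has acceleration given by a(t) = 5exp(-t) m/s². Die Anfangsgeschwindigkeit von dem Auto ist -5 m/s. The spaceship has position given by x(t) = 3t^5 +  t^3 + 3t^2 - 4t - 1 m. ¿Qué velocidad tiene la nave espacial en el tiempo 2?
Debemos derivar nuestra ecuación de la posición x(t) = 3·t^5 + t^3 + 3·t^2 - 4·t - 1 1 vez. La derivada de la posición da la velocidad: v(t) = 15·t^4 + 3·t^2 + 6·t - 4. Usando v(t) = 15·t^4 + 3·t^2 + 6·t - 4 y sustituyendo t = 2, encontramos v = 260.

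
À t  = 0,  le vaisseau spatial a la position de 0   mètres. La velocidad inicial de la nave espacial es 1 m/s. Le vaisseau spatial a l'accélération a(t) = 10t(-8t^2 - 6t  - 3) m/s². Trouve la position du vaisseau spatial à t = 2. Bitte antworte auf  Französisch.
En partant de l'accélération a(t) = 10·t·(-8·t^2 - 6·t - 3), nous prenons 2 intégrales. En intégrant l'accélération et en utilisant la condition initiale v(0) = 1, nous obtenons v(t) = -20·t^4 - 20·t^3 - 15·t^2 + 1. L'intégrale de la vitesse est la position. En utilisant x(0) = 0, nous obtenons x(t) = -4·t^5 - 5·t^4 - 5·t^3 + t. Nous avons la position x(t) = -4·t^5 - 5·t^4 - 5·t^3 + t. En substituant t = 2: x(2) = -246.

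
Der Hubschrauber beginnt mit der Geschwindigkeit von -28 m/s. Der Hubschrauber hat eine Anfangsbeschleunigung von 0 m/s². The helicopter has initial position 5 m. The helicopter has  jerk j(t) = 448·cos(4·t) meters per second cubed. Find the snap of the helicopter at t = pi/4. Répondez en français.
En partant du jerk j(t) = 448·cos(4·t), nous prenons 1 dérivée. En prenant d/dt de j(t), nous trouvons s(t) = -1792·sin(4·t). En utilisant s(t) = -1792·sin(4·t) et en substituant t = pi/4, nous trouvons s = 0.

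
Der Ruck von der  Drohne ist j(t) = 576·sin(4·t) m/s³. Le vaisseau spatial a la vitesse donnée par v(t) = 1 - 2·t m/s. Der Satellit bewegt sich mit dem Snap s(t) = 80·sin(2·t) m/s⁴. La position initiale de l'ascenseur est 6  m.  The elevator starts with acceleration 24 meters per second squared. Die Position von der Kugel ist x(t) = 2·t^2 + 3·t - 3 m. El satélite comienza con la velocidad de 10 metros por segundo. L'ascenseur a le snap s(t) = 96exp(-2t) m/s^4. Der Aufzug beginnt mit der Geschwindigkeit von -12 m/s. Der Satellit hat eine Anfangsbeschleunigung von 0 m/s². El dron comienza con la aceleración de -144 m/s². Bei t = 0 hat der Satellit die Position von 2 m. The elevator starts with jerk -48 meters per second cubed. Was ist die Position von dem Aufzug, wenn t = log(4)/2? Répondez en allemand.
Ausgehend von dem Snap s(t) = 96·exp(-2·t), nehmen wir 4 Integrale. Das Integral von dem Snap, mit j(0) = -48, ergibt den Ruck: j(t) = -48·exp(-2·t). Mit ∫j(t)dt und Anwendung von a(0) = 24, finden wir a(t) = 24·exp(-2·t). Mit ∫a(t)dt und Anwendung von v(0) = -12, finden wir v(t) = -12·exp(-2·t). Das Integral von der Geschwindigkeit, mit x(0) = 6, ergibt die Position: x(t) = 6·exp(-2·t). Wir haben die Position x(t) = 6·exp(-2·t). Durch Einsetzen von t = log(4)/2: x(log(4)/2) = 3/2.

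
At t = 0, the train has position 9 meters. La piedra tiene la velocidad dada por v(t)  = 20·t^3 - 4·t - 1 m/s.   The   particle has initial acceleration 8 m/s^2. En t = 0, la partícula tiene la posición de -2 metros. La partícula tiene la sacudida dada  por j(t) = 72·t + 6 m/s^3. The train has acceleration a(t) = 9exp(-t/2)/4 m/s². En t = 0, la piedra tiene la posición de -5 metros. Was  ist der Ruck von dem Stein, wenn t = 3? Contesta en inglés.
To solve this, we need to take 2 derivatives of our velocity equation v(t) = 20·t^3 - 4·t - 1. Taking d/dt of v(t), we find a(t) = 60·t^2 - 4. Taking d/dt of a(t), we find j(t) = 120·t. We have jerk j(t) = 120·t. Substituting t = 3: j(3) = 360.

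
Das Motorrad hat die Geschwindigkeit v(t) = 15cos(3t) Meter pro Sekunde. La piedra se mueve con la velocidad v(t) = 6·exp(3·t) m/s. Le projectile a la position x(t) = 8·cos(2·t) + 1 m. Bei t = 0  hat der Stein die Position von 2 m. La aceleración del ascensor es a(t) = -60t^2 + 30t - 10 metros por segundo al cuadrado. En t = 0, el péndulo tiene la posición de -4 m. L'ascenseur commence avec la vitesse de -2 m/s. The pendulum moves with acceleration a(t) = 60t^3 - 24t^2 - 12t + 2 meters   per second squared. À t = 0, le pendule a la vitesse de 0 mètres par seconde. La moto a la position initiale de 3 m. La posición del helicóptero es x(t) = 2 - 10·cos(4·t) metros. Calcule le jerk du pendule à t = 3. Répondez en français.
En partant de l'accélération a(t) = 60·t^3 - 24·t^2 - 12·t + 2, nous prenons 1 dérivée. En dérivant l'accélération, nous obtenons le jerk: j(t) = 180·t^2 - 48·t - 12. De l'équation du jerk j(t) = 180·t^2 - 48·t - 12, nous substituons t = 3 pour obtenir j = 1464.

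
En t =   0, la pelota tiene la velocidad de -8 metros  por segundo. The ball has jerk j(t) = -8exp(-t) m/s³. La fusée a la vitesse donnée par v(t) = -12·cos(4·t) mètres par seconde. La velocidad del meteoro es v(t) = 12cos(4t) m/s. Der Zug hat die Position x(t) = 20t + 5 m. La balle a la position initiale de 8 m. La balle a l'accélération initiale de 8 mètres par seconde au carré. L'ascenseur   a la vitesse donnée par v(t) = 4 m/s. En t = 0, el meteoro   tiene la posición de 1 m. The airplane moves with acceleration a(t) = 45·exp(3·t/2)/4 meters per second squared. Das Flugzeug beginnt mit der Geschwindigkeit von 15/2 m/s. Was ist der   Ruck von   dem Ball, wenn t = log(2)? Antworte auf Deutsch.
Mit j(t) = -8·exp(-t) und Einsetzen von t = log(2), finden wir j = -4.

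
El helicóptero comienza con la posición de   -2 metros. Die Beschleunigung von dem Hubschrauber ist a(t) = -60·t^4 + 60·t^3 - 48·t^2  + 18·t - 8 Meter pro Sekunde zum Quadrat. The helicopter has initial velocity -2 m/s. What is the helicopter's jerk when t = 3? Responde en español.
Partiendo de la aceleración a(t) = -60·t^4 + 60·t^3 - 48·t^2 + 18·t - 8, tomamos 1 derivada. Tomando d/dt de a(t), encontramos j(t) = -240·t^3 + 180·t^2 - 96·t + 18. Tenemos la sacudida j(t) = -240·t^3 + 180·t^2 - 96·t + 18. Sustituyendo t = 3: j(3) = -5130.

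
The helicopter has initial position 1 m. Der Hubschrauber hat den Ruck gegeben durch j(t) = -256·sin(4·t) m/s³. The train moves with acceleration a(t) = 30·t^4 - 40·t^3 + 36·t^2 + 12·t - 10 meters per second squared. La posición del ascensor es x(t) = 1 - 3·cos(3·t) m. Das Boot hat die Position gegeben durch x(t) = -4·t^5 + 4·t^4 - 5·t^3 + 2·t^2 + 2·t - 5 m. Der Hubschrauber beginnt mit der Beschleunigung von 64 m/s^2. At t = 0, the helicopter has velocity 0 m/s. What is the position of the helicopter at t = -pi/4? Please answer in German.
Ausgehend von dem Ruck j(t) = -256·sin(4·t), nehmen wir 3 Stammfunktionen. Das Integral von dem Ruck, mit a(0) = 64, ergibt die Beschleunigung: a(t) = 64·cos(4·t). Das Integral von der Beschleunigung ist die Geschwindigkeit. Mit v(0) = 0 erhalten wir v(t) = 16·sin(4·t). Das Integral von der Geschwindigkeit, mit x(0) = 1, ergibt die Position: x(t) = 5 - 4·cos(4·t). Mit x(t) = 5 - 4·cos(4·t) und Einsetzen von t = -pi/4, finden wir x = 9.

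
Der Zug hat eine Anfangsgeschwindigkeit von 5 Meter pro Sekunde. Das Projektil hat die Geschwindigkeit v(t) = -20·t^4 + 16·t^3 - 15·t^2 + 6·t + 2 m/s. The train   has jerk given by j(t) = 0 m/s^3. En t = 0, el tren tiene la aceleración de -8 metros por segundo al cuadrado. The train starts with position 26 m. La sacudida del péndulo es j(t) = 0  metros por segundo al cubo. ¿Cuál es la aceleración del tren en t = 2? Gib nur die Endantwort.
a(2) = -8.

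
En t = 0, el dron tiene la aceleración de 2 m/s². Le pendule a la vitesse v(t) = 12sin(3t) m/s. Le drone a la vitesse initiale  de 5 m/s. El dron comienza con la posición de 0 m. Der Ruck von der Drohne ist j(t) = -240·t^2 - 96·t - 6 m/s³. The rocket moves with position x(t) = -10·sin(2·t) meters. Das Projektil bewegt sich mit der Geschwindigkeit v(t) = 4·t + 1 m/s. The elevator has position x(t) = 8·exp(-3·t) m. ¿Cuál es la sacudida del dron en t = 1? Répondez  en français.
En utilisant j(t) = -240·t^2 - 96·t - 6 et en substituant t = 1, nous trouvons j = -342.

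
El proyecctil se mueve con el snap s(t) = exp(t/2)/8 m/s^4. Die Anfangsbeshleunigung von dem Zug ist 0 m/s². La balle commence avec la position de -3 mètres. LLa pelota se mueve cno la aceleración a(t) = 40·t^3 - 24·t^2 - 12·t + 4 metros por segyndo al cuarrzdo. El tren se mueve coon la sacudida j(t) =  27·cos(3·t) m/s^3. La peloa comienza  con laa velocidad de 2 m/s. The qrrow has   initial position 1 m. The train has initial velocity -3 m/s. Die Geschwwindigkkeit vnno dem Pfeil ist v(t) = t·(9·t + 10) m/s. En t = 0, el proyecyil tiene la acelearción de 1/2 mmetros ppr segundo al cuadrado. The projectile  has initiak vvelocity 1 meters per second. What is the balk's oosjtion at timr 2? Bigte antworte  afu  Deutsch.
Wir müssen unsere Gleichung für die Beschleunigung a(t) = 40·t^3 - 24·t^2 - 12·t + 4 2-mal integrieren. Die Stammfunktion von der Beschleunigung, mit v(0) = 2, ergibt die Geschwindigkeit: v(t) = 10·t^4 - 8·t^3 - 6·t^2 + 4·t + 2. Durch Integration von der Geschwindigkeit und Verwendung der Anfangsbedingung x(0) = -3, erhalten wir x(t) = 2·t^5 - 2·t^4 - 2·t^3 + 2·t^2 + 2·t - 3. Mit x(t) = 2·t^5 - 2·t^4 - 2·t^3 + 2·t^2 + 2·t - 3 und Einsetzen von t = 2, finden wir x = 25.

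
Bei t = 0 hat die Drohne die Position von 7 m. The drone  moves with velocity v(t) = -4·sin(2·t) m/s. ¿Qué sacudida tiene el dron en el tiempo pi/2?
Partiendo de la velocidad v(t) = -4·sin(2·t), tomamos 2 derivadas. La derivada de la velocidad da la aceleración: a(t) = -8·cos(2·t). La derivada de la aceleración da la sacudida: j(t) = 16·sin(2·t). Tenemos la sacudida j(t) = 16·sin(2·t). Sustituyendo t = pi/2: j(pi/2) = 0.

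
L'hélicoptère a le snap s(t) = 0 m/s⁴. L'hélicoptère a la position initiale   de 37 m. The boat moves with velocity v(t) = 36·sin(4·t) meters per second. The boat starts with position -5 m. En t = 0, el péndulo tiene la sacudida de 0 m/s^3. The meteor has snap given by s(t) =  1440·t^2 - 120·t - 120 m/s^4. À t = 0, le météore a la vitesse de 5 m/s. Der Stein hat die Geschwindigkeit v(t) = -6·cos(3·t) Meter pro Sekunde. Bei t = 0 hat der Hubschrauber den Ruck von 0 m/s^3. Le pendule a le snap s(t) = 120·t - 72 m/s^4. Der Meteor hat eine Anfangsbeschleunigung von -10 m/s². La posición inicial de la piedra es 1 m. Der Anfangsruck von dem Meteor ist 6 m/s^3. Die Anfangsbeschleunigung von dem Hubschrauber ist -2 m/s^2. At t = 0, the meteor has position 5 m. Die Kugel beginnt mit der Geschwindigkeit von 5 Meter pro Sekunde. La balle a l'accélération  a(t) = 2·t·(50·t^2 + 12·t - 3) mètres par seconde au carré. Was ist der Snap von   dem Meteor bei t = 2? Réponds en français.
De l'équation du snap s(t) = 1440·t^2 - 120·t - 120, nous substituons t = 2 pour obtenir s = 5400.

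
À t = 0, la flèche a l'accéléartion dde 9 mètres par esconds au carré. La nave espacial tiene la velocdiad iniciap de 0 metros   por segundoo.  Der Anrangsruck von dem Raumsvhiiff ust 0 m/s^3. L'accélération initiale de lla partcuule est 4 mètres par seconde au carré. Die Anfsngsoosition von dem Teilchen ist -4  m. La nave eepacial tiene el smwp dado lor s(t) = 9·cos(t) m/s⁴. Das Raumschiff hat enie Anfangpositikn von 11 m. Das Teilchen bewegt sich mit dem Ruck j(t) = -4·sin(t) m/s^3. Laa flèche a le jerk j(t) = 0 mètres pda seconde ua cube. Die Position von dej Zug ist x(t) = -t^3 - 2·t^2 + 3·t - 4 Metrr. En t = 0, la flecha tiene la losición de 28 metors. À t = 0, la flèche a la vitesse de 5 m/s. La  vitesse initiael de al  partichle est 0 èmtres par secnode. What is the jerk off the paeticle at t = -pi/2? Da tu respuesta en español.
Usando j(t) = -4·sin(t) y sustituyendo t = -pi/2, encontramos j = 4.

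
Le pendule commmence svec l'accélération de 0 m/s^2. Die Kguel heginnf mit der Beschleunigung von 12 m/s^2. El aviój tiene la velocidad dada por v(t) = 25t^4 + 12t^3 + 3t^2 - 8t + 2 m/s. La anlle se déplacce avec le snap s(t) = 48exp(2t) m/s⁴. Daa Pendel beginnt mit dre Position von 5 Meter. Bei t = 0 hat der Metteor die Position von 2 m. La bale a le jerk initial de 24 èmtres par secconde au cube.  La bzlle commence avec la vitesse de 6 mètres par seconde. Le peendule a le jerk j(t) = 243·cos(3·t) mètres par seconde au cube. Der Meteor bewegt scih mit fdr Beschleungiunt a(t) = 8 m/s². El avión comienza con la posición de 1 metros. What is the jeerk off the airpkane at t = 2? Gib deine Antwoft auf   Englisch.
Starting from velocity v(t) = 25·t^4 + 12·t^3 + 3·t^2 - 8·t + 2, we take 2 derivatives. Differentiating velocity, we get acceleration: a(t) = 100·t^3 + 36·t^2 + 6·t - 8. The derivative of acceleration gives jerk: j(t) = 300·t^2 + 72·t + 6. From the given jerk equation j(t) = 300·t^2 + 72·t + 6, we substitute t = 2 to get j = 1350.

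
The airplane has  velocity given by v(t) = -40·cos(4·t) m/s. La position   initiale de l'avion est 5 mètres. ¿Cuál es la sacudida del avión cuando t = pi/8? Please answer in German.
Wir müssen unsere Gleichung für die Geschwindigkeit v(t) = -40·cos(4·t) 2-mal ableiten. Mit d/dt von v(t) finden wir a(t) = 160·sin(4·t). Mit d/dt von a(t) finden wir j(t) = 640·cos(4·t). Wir haben den Ruck j(t) = 640·cos(4·t). Durch Einsetzen von t = pi/8: j(pi/8) = 0.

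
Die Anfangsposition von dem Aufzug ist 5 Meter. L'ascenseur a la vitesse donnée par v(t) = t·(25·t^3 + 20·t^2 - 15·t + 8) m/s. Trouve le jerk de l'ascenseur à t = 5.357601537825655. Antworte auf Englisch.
Starting from velocity v(t) = t·(25·t^3 + 20·t^2 - 15·t + 8), we take 2 derivatives. Taking d/dt of v(t), we find a(t) = 25·t^3 + 20·t^2 + t·(75·t^2 + 40·t - 15) - 15·t + 8. Taking d/dt of a(t), we find j(t) = 150·t^2 + t·(150·t + 40) + 80·t - 30. We have jerk j(t) = 150·t^2 + t·(150·t + 40) + 80·t - 30. Substituting t = 5.357601537825655: j(5.357601537825655) = 9224.08045597262.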